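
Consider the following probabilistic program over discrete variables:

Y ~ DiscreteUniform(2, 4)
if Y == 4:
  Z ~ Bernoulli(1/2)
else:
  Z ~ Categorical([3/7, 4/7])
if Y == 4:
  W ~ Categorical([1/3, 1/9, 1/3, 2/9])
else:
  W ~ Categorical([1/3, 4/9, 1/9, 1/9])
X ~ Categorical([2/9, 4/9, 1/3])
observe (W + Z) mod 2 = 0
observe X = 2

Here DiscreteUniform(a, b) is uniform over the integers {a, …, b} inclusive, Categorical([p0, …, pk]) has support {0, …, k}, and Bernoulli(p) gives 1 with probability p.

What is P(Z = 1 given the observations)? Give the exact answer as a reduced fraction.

Enumerate traces; 12 have nonzero weight after conditioning:
  (Y=2, Z=0, W=0, X=2) weight 1/63
  (Y=2, Z=0, W=2, X=2) weight 1/189
  (Y=2, Z=1, W=1, X=2) weight 16/567
  (Y=2, Z=1, W=3, X=2) weight 4/567
  (Y=3, Z=0, W=0, X=2) weight 1/63
  (Y=3, Z=0, W=2, X=2) weight 1/189
  (Y=3, Z=1, W=1, X=2) weight 16/567
  (Y=3, Z=1, W=3, X=2) weight 4/567
  … 4 more
Group by Z:
  weight(Z=0) = 5/63
  weight(Z=1) = 101/1134
Total weight = 5/63 + 101/1134 = 191/1134
P(Z=0 | obs) = 5/63 / 191/1134 = 90/191
P(Z=1 | obs) = 101/1134 / 191/1134 = 101/191

P(Z = 1 | obs) = 101/191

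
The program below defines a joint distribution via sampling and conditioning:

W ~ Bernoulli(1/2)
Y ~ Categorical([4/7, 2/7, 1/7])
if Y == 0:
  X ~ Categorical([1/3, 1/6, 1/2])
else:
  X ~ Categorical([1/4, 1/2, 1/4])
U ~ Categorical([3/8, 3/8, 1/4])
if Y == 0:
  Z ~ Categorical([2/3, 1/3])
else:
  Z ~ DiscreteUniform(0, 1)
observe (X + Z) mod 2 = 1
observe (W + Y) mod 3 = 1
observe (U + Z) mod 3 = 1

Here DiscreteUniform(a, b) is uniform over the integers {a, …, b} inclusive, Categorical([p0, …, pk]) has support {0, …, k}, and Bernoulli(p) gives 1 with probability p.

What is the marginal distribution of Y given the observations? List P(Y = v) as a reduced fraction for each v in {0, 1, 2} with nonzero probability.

Enumerate traces; 6 have nonzero weight after conditioning:
  (W=0, Y=1, X=0, U=0, Z=1) weight 3/448
  (W=0, Y=1, X=1, U=1, Z=0) weight 3/224
  (W=0, Y=1, X=2, U=0, Z=1) weight 3/448
  (W=1, Y=0, X=0, U=0, Z=1) weight 1/84
  (W=1, Y=0, X=1, U=1, Z=0) weight 1/84
  (W=1, Y=0, X=2, U=0, Z=1) weight 1/56
Group by Y:
  weight(Y=0) = 1/24
  weight(Y=1) = 3/112
Total weight = 1/24 + 3/112 = 23/336
P(Y=0 | obs) = 1/24 / 23/336 = 14/23
P(Y=1 | obs) = 3/112 / 23/336 = 9/23

P(Y=0) = 14/23, P(Y=1) = 9/23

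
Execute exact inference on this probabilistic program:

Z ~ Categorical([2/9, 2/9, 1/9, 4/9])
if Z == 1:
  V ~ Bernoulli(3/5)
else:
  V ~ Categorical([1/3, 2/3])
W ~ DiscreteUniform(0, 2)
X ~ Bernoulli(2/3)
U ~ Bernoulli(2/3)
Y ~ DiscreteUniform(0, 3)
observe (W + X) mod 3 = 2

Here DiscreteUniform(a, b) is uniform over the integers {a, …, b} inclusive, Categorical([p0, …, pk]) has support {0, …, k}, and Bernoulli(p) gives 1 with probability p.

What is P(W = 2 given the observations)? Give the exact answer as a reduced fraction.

P(W = 2 | obs) = 1/3

Enumerate traces; 128 have nonzero weight after conditioning:
  (Z=0, V=0, W=1, X=1, U=0, Y=0) weight 1/729
  (Z=0, V=0, W=1, X=1, U=0, Y=1) weight 1/729
  (Z=0, V=0, W=1, X=1, U=0, Y=2) weight 1/729
  (Z=0, V=0, W=1, X=1, U=0, Y=3) weight 1/729
  (Z=0, V=0, W=1, X=1, U=1, Y=0) weight 2/729
  (Z=0, V=0, W=1, X=1, U=1, Y=1) weight 2/729
  (Z=0, V=0, W=1, X=1, U=1, Y=2) weight 2/729
  (Z=0, V=0, W=1, X=1, U=1, Y=3) weight 2/729
  (Z=0, V=0, W=2, X=0, U=0, Y=0) weight 1/1458
  … 119 more
Group by W:
  weight(W=1) = 2/9
  weight(W=2) = 1/9
Total weight = 2/9 + 1/9 = 1/3
P(W=1 | obs) = 2/9 / 1/3 = 2/3
P(W=2 | obs) = 1/9 / 1/3 = 1/3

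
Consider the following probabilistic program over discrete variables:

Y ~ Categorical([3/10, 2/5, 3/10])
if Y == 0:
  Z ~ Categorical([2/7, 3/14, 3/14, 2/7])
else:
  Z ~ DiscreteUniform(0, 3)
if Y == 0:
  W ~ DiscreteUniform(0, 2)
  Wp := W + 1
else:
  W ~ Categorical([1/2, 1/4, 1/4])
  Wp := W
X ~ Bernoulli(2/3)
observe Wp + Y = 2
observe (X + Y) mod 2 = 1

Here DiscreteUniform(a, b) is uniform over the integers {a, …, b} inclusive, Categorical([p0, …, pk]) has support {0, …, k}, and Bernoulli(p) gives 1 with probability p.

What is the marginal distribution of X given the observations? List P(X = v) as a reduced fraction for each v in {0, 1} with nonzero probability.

Enumerate traces; 12 have nonzero weight after conditioning:
  (Y=0, Z=0, W=1, X=1) weight 2/105
  (Y=0, Z=1, W=1, X=1) weight 1/70
  (Y=0, Z=2, W=1, X=1) weight 1/70
  (Y=0, Z=3, W=1, X=1) weight 2/105
  (Y=1, Z=0, W=1, X=0) weight 1/120
  (Y=1, Z=1, W=1, X=0) weight 1/120
  (Y=1, Z=2, W=1, X=0) weight 1/120
  (Y=1, Z=3, W=1, X=0) weight 1/120
  … 4 more
Group by X:
  weight(X=0) = 1/30
  weight(X=1) = 1/6
Total weight = 1/30 + 1/6 = 1/5
P(X=0 | obs) = 1/30 / 1/5 = 1/6
P(X=1 | obs) = 1/6 / 1/5 = 5/6

P(X=0) = 1/6, P(X=1) = 5/6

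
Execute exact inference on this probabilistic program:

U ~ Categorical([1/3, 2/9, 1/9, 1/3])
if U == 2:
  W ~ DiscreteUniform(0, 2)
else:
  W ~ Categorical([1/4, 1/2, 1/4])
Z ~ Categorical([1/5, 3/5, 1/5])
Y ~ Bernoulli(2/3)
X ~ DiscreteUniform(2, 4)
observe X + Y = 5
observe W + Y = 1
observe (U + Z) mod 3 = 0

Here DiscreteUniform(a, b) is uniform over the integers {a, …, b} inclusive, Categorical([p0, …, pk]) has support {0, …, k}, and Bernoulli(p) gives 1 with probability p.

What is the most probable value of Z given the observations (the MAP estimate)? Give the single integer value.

argmax_v P(Z = v | obs) = 0

Enumerate traces; 4 have nonzero weight after conditioning:
  (U=0, W=0, Z=0, Y=1, X=4) weight 1/270
  (U=1, W=0, Z=2, Y=1, X=4) weight 1/405
  (U=2, W=0, Z=1, Y=1, X=4) weight 2/405
  (U=3, W=0, Z=0, Y=1, X=4) weight 1/270
Group by Z:
  weight(Z=0) = 1/135
  weight(Z=1) = 2/405
  weight(Z=2) = 1/405
Total weight = 1/135 + 2/405 + 1/405 = 2/135
P(Z=0 | obs) = 1/135 / 2/135 = 1/2
P(Z=1 | obs) = 2/405 / 2/135 = 1/3
P(Z=2 | obs) = 1/405 / 2/135 = 1/6
argmax = 0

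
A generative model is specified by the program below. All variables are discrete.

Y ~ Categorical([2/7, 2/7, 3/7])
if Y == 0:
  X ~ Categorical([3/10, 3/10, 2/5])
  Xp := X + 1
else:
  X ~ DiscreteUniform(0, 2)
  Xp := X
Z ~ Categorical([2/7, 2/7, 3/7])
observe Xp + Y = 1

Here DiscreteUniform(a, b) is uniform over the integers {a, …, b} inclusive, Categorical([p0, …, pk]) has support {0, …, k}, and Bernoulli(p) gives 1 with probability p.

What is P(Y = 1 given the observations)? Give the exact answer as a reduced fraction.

P(Y = 1 | obs) = 10/19

Enumerate traces; 6 have nonzero weight after conditioning:
  (Y=0, X=0, Z=0) weight 6/245
  (Y=0, X=0, Z=1) weight 6/245
  (Y=0, X=0, Z=2) weight 9/245
  (Y=1, X=0, Z=0) weight 4/147
  (Y=1, X=0, Z=1) weight 4/147
  (Y=1, X=0, Z=2) weight 2/49
Group by Y:
  weight(Y=0) = 3/35
  weight(Y=1) = 2/21
Total weight = 3/35 + 2/21 = 19/105
P(Y=0 | obs) = 3/35 / 19/105 = 9/19
P(Y=1 | obs) = 2/21 / 19/105 = 10/19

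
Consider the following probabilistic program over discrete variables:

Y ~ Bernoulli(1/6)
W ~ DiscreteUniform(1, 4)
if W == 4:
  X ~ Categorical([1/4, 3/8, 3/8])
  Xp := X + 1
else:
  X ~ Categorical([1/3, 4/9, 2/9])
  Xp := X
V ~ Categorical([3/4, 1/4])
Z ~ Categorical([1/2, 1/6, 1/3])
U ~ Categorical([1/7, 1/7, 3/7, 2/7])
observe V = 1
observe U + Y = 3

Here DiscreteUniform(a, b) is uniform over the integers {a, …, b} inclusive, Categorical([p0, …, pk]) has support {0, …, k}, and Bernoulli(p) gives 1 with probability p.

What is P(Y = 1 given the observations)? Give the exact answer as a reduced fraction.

Enumerate traces; 72 have nonzero weight after conditioning:
  (Y=0, W=1, X=0, V=1, Z=0, U=3) weight 5/2016
  (Y=0, W=1, X=0, V=1, Z=1, U=3) weight 5/6048
  (Y=0, W=1, X=0, V=1, Z=2, U=3) weight 5/3024
  (Y=0, W=1, X=1, V=1, Z=0, U=3) weight 5/1512
  (Y=0, W=1, X=1, V=1, Z=1, U=3) weight 5/4536
  (Y=0, W=1, X=1, V=1, Z=2, U=3) weight 5/2268
  (Y=0, W=1, X=2, V=1, Z=0, U=3) weight 5/3024
  (Y=0, W=1, X=2, V=1, Z=1, U=3) weight 5/9072
  (Y=1, W=1, X=0, V=1, Z=0, U=2) weight 1/1344
  … 63 more
Group by Y:
  weight(Y=0) = 5/84
  weight(Y=1) = 1/56
Total weight = 5/84 + 1/56 = 13/168
P(Y=0 | obs) = 5/84 / 13/168 = 10/13
P(Y=1 | obs) = 1/56 / 13/168 = 3/13

P(Y = 1 | obs) = 3/13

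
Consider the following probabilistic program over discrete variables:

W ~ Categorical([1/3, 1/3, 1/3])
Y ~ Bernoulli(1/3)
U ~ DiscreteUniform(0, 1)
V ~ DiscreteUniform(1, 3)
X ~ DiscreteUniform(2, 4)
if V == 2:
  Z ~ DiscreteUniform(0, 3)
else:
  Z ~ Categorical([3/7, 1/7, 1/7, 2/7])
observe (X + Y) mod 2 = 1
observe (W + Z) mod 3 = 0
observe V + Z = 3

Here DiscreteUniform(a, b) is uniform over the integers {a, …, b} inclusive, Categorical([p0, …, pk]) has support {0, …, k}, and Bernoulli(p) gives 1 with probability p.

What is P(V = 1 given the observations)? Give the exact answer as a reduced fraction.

P(V = 1 | obs) = 4/23

Enumerate traces; 18 have nonzero weight after conditioning:
  (W=0, Y=0, U=0, V=3, X=3, Z=0) weight 1/189
  (W=0, Y=0, U=1, V=3, X=3, Z=0) weight 1/189
  (W=0, Y=1, U=0, V=3, X=2, Z=0) weight 1/378
  (W=0, Y=1, U=0, V=3, X=4, Z=0) weight 1/378
  (W=0, Y=1, U=1, V=3, X=2, Z=0) weight 1/378
  (W=0, Y=1, U=1, V=3, X=4, Z=0) weight 1/378
  (W=1, Y=0, U=0, V=1, X=3, Z=2) weight 1/567
  (W=1, Y=0, U=1, V=1, X=3, Z=2) weight 1/567
  (W=2, Y=0, U=0, V=2, X=3, Z=1) weight 1/324
  … 9 more
Group by V:
  weight(V=1) = 4/567
  weight(V=2) = 1/81
  weight(V=3) = 4/189
Total weight = 4/567 + 1/81 + 4/189 = 23/567
P(V=1 | obs) = 4/567 / 23/567 = 4/23
P(V=2 | obs) = 1/81 / 23/567 = 7/23
P(V=3 | obs) = 4/189 / 23/567 = 12/23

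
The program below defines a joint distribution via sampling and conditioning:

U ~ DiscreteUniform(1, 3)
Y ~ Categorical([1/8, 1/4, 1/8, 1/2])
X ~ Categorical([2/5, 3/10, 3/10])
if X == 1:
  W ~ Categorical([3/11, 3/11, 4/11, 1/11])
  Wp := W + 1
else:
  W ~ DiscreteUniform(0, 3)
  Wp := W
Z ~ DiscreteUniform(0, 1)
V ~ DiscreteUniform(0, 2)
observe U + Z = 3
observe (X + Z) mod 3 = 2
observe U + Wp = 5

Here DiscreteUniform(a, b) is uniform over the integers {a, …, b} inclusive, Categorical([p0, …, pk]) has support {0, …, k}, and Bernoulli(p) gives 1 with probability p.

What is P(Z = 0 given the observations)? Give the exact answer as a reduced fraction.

Enumerate traces; 24 have nonzero weight after conditioning:
  (U=2, Y=0, X=1, W=2, Z=1, V=0) weight 1/1320
  (U=2, Y=0, X=1, W=2, Z=1, V=1) weight 1/1320
  (U=2, Y=0, X=1, W=2, Z=1, V=2) weight 1/1320
  (U=2, Y=1, X=1, W=2, Z=1, V=0) weight 1/660
  (U=2, Y=1, X=1, W=2, Z=1, V=1) weight 1/660
  (U=2, Y=1, X=1, W=2, Z=1, V=2) weight 1/660
  (U=2, Y=2, X=1, W=2, Z=1, V=0) weight 1/1320
  (U=2, Y=2, X=1, W=2, Z=1, V=1) weight 1/1320
  (U=3, Y=0, X=2, W=2, Z=0, V=0) weight 1/1920
  … 15 more
Group by Z:
  weight(Z=0) = 1/80
  weight(Z=1) = 1/55
Total weight = 1/80 + 1/55 = 27/880
P(Z=0 | obs) = 1/80 / 27/880 = 11/27
P(Z=1 | obs) = 1/55 / 27/880 = 16/27

P(Z = 0 | obs) = 11/27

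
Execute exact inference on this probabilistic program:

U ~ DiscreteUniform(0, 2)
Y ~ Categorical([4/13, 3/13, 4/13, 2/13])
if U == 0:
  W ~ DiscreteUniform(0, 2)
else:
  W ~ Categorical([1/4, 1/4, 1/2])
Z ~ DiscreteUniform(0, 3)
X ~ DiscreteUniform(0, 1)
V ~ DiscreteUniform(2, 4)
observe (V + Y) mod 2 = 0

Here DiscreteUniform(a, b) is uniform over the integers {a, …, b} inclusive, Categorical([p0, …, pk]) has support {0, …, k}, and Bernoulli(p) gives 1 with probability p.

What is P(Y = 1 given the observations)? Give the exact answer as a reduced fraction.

P(Y = 1 | obs) = 1/7

Enumerate traces; 432 have nonzero weight after conditioning:
  (U=0, Y=0, W=0, Z=0, X=0, V=2) weight 1/702
  (U=0, Y=0, W=0, Z=0, X=0, V=4) weight 1/702
  (U=0, Y=0, W=0, Z=0, X=1, V=2) weight 1/702
  (U=0, Y=0, W=0, Z=0, X=1, V=4) weight 1/702
  (U=0, Y=0, W=0, Z=1, X=0, V=2) weight 1/702
  (U=0, Y=0, W=0, Z=1, X=0, V=4) weight 1/702
  (U=0, Y=0, W=0, Z=1, X=1, V=2) weight 1/702
  (U=0, Y=0, W=0, Z=1, X=1, V=4) weight 1/702
  (U=0, Y=1, W=0, Z=0, X=0, V=3) weight 1/936
  (U=0, Y=2, W=0, Z=0, X=0, V=2) weight 1/702
  … 422 more
Group by Y:
  weight(Y=0) = 8/39
  weight(Y=1) = 1/13
  weight(Y=2) = 8/39
  weight(Y=3) = 2/39
Total weight = 8/39 + 1/13 + 8/39 + 2/39 = 7/13
P(Y=0 | obs) = 8/39 / 7/13 = 8/21
P(Y=1 | obs) = 1/13 / 7/13 = 1/7
P(Y=2 | obs) = 8/39 / 7/13 = 8/21
P(Y=3 | obs) = 2/39 / 7/13 = 2/21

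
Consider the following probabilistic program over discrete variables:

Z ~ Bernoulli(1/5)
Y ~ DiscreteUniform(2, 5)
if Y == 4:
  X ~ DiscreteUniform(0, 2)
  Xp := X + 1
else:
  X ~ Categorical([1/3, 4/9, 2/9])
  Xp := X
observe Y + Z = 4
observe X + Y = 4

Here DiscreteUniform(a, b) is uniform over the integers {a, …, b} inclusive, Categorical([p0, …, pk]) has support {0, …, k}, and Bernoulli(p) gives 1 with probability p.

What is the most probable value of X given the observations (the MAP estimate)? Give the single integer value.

Enumerate traces; 2 have nonzero weight after conditioning:
  (Z=0, Y=4, X=0) weight 1/15
  (Z=1, Y=3, X=1) weight 1/45
Group by X:
  weight(X=0) = 1/15
  weight(X=1) = 1/45
Total weight = 1/15 + 1/45 = 4/45
P(X=0 | obs) = 1/15 / 4/45 = 3/4
P(X=1 | obs) = 1/45 / 4/45 = 1/4
argmax = 0

argmax_v P(X = v | obs) = 0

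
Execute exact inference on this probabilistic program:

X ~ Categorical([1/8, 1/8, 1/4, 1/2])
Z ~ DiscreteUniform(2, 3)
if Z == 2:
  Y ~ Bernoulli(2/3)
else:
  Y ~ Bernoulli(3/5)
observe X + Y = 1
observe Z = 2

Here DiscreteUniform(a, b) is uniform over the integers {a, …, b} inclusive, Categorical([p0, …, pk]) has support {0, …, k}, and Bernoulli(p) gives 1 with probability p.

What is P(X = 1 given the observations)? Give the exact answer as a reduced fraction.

Enumerate traces; 2 have nonzero weight after conditioning:
  (X=0, Z=2, Y=1) weight 1/24
  (X=1, Z=2, Y=0) weight 1/48
Group by X:
  weight(X=0) = 1/24
  weight(X=1) = 1/48
Total weight = 1/24 + 1/48 = 1/16
P(X=0 | obs) = 1/24 / 1/16 = 2/3
P(X=1 | obs) = 1/48 / 1/16 = 1/3

P(X = 1 | obs) = 1/3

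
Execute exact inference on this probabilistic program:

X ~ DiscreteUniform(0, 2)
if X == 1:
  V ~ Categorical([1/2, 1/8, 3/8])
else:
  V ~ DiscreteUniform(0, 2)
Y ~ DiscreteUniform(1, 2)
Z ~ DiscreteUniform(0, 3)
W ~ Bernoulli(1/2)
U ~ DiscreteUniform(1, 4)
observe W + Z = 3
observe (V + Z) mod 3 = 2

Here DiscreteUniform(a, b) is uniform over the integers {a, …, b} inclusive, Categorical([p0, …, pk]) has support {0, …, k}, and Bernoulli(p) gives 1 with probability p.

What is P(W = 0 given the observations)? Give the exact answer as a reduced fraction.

Enumerate traces; 48 have nonzero weight after conditioning:
  (X=0, V=0, Y=1, Z=2, W=1, U=1) weight 1/576
  (X=0, V=0, Y=1, Z=2, W=1, U=2) weight 1/576
  (X=0, V=0, Y=1, Z=2, W=1, U=3) weight 1/576
  (X=0, V=0, Y=1, Z=2, W=1, U=4) weight 1/576
  (X=0, V=0, Y=2, Z=2, W=1, U=1) weight 1/576
  (X=0, V=0, Y=2, Z=2, W=1, U=2) weight 1/576
  (X=0, V=0, Y=2, Z=2, W=1, U=3) weight 1/576
  (X=0, V=0, Y=2, Z=2, W=1, U=4) weight 1/576
  (X=0, V=2, Y=1, Z=3, W=0, U=1) weight 1/576
  … 39 more
Group by W:
  weight(W=0) = 25/576
  weight(W=1) = 7/144
Total weight = 25/576 + 7/144 = 53/576
P(W=0 | obs) = 25/576 / 53/576 = 25/53
P(W=1 | obs) = 7/144 / 53/576 = 28/53

P(W = 0 | obs) = 25/53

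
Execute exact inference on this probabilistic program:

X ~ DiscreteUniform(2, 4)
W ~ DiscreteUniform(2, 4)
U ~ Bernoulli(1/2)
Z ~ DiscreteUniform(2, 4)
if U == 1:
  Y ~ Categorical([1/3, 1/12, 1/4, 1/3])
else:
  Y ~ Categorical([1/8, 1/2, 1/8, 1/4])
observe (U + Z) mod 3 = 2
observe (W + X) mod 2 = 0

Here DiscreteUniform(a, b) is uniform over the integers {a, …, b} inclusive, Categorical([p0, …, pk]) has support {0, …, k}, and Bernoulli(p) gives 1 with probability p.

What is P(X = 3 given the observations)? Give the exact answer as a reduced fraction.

P(X = 3 | obs) = 1/5

Enumerate traces; 40 have nonzero weight after conditioning:
  (X=2, W=2, U=0, Z=2, Y=0) weight 1/432
  (X=2, W=2, U=0, Z=2, Y=1) weight 1/108
  (X=2, W=2, U=0, Z=2, Y=2) weight 1/432
  (X=2, W=2, U=0, Z=2, Y=3) weight 1/216
  (X=2, W=2, U=1, Z=4, Y=0) weight 1/162
  (X=2, W=2, U=1, Z=4, Y=1) weight 1/648
  (X=2, W=2, U=1, Z=4, Y=2) weight 1/216
  (X=2, W=2, U=1, Z=4, Y=3) weight 1/162
  (X=3, W=3, U=0, Z=2, Y=0) weight 1/432
  (X=4, W=2, U=0, Z=2, Y=0) weight 1/432
  … 30 more
Group by X:
  weight(X=2) = 2/27
  weight(X=3) = 1/27
  weight(X=4) = 2/27
Total weight = 2/27 + 1/27 + 2/27 = 5/27
P(X=2 | obs) = 2/27 / 5/27 = 2/5
P(X=3 | obs) = 1/27 / 5/27 = 1/5
P(X=4 | obs) = 2/27 / 5/27 = 2/5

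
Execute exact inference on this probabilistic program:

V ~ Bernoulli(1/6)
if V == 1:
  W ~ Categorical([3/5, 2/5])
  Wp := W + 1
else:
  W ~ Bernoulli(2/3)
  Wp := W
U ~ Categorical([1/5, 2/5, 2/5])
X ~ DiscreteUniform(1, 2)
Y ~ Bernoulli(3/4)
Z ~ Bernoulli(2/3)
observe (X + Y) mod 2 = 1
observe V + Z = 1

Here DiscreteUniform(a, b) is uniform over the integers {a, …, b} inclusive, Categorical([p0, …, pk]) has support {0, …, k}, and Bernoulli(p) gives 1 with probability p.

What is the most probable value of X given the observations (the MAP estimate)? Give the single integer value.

Enumerate traces; 24 have nonzero weight after conditioning:
  (V=0, W=0, U=0, X=1, Y=0, Z=1) weight 1/216
  (V=0, W=0, U=0, X=2, Y=1, Z=1) weight 1/72
  (V=0, W=0, U=1, X=1, Y=0, Z=1) weight 1/108
  (V=0, W=0, U=1, X=2, Y=1, Z=1) weight 1/36
  (V=0, W=0, U=2, X=1, Y=0, Z=1) weight 1/108
  (V=0, W=0, U=2, X=2, Y=1, Z=1) weight 1/36
  (V=0, W=1, U=0, X=1, Y=0, Z=1) weight 1/108
  (V=0, W=1, U=0, X=2, Y=1, Z=1) weight 1/36
  … 16 more
Group by X:
  weight(X=1) = 11/144
  weight(X=2) = 11/48
Total weight = 11/144 + 11/48 = 11/36
P(X=1 | obs) = 11/144 / 11/36 = 1/4
P(X=2 | obs) = 11/48 / 11/36 = 3/4
argmax = 2

argmax_v P(X = v | obs) = 2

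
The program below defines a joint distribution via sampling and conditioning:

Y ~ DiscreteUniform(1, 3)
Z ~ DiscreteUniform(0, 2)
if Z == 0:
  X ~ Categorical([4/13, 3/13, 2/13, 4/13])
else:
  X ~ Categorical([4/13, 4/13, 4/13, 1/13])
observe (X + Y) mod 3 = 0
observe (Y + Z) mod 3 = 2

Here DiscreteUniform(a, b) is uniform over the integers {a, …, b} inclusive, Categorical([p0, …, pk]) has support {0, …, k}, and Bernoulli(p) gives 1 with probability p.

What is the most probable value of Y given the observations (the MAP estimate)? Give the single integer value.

argmax_v P(Y = v | obs) = 3

Enumerate traces; 4 have nonzero weight after conditioning:
  (Y=1, Z=1, X=2) weight 4/117
  (Y=2, Z=0, X=1) weight 1/39
  (Y=3, Z=2, X=0) weight 4/117
  (Y=3, Z=2, X=3) weight 1/117
Group by Y:
  weight(Y=1) = 4/117
  weight(Y=2) = 1/39
  weight(Y=3) = 5/117
Total weight = 4/117 + 1/39 + 5/117 = 4/39
P(Y=1 | obs) = 4/117 / 4/39 = 1/3
P(Y=2 | obs) = 1/39 / 4/39 = 1/4
P(Y=3 | obs) = 5/117 / 4/39 = 5/12
argmax = 3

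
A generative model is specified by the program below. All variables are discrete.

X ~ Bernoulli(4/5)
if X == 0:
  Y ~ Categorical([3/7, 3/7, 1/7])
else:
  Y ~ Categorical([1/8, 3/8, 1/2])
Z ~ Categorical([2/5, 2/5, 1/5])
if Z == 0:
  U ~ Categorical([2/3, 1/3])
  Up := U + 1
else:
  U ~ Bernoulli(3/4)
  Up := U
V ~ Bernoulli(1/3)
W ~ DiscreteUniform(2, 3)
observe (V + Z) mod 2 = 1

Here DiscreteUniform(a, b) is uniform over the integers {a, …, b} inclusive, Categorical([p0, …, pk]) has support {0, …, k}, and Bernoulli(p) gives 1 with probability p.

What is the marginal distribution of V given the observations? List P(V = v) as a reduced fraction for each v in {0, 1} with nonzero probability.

Enumerate traces; 72 have nonzero weight after conditioning:
  (X=0, Y=0, Z=0, U=0, V=1, W=2) weight 2/525
  (X=0, Y=0, Z=0, U=0, V=1, W=3) weight 2/525
  (X=0, Y=0, Z=0, U=1, V=1, W=2) weight 1/525
  (X=0, Y=0, Z=0, U=1, V=1, W=3) weight 1/525
  (X=0, Y=0, Z=1, U=0, V=0, W=2) weight 1/350
  (X=0, Y=0, Z=1, U=0, V=0, W=3) weight 1/350
  (X=0, Y=0, Z=1, U=1, V=0, W=2) weight 3/350
  (X=0, Y=0, Z=1, U=1, V=0, W=3) weight 3/350
  … 64 more
Group by V:
  weight(V=0) = 4/15
  weight(V=1) = 1/5
Total weight = 4/15 + 1/5 = 7/15
P(V=0 | obs) = 4/15 / 7/15 = 4/7
P(V=1 | obs) = 1/5 / 7/15 = 3/7

P(V=0) = 4/7, P(V=1) = 3/7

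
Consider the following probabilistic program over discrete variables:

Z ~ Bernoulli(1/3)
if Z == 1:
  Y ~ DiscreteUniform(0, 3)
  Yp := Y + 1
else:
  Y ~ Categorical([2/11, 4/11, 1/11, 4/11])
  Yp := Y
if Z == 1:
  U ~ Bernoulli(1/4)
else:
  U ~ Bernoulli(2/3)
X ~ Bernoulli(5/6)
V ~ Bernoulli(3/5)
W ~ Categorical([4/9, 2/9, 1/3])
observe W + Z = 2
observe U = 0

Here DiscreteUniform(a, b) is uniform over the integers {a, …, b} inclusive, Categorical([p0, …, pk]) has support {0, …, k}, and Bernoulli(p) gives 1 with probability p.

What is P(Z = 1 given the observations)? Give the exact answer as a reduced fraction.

P(Z = 1 | obs) = 3/7

Enumerate traces; 32 have nonzero weight after conditioning:
  (Z=0, Y=0, U=0, X=0, V=0, W=2) weight 4/4455
  (Z=0, Y=0, U=0, X=0, V=1, W=2) weight 2/1485
  (Z=0, Y=0, U=0, X=1, V=0, W=2) weight 4/891
  (Z=0, Y=0, U=0, X=1, V=1, W=2) weight 2/297
  (Z=0, Y=1, U=0, X=0, V=0, W=2) weight 8/4455
  (Z=0, Y=1, U=0, X=0, V=1, W=2) weight 4/1485
  (Z=0, Y=1, U=0, X=1, V=0, W=2) weight 8/891
  (Z=0, Y=1, U=0, X=1, V=1, W=2) weight 4/297
  (Z=1, Y=0, U=0, X=0, V=0, W=1) weight 1/1080
  … 23 more
Group by Z:
  weight(Z=0) = 2/27
  weight(Z=1) = 1/18
Total weight = 2/27 + 1/18 = 7/54
P(Z=0 | obs) = 2/27 / 7/54 = 4/7
P(Z=1 | obs) = 1/18 / 7/54 = 3/7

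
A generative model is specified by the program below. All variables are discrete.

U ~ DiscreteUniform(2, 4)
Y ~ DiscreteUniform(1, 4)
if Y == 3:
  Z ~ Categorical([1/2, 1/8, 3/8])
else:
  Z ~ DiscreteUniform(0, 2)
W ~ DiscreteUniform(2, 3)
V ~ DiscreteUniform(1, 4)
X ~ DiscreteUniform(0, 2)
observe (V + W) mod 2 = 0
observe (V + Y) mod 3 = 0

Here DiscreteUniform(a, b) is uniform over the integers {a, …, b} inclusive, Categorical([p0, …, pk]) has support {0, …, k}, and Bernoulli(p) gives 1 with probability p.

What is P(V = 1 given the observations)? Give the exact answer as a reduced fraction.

Enumerate traces; 135 have nonzero weight after conditioning:
  (U=2, Y=1, Z=0, W=2, V=2, X=0) weight 1/864
  (U=2, Y=1, Z=0, W=2, V=2, X=1) weight 1/864
  (U=2, Y=1, Z=0, W=2, V=2, X=2) weight 1/864
  (U=2, Y=1, Z=1, W=2, V=2, X=0) weight 1/864
  (U=2, Y=1, Z=1, W=2, V=2, X=1) weight 1/864
  (U=2, Y=1, Z=1, W=2, V=2, X=2) weight 1/864
  (U=2, Y=1, Z=2, W=2, V=2, X=0) weight 1/864
  (U=2, Y=1, Z=2, W=2, V=2, X=1) weight 1/864
  (U=2, Y=2, Z=0, W=2, V=4, X=0) weight 1/864
  (U=2, Y=2, Z=0, W=3, V=1, X=0) weight 1/864
  … 125 more
Group by V:
  weight(V=1) = 1/32
  weight(V=2) = 1/16
  weight(V=3) = 1/32
  weight(V=4) = 1/32
Total weight = 1/32 + 1/16 + 1/32 + 1/32 = 5/32
P(V=1 | obs) = 1/32 / 5/32 = 1/5
P(V=2 | obs) = 1/16 / 5/32 = 2/5
P(V=3 | obs) = 1/32 / 5/32 = 1/5
P(V=4 | obs) = 1/32 / 5/32 = 1/5

P(V = 1 | obs) = 1/5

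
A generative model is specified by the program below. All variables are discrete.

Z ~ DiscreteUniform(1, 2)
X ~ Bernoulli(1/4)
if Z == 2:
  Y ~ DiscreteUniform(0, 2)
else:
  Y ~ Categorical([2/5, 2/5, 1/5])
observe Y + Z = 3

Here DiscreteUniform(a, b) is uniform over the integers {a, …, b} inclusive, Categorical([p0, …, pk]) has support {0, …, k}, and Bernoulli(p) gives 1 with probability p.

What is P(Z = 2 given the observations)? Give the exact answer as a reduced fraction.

Enumerate traces; 4 have nonzero weight after conditioning:
  (Z=1, X=0, Y=2) weight 3/40
  (Z=1, X=1, Y=2) weight 1/40
  (Z=2, X=0, Y=1) weight 1/8
  (Z=2, X=1, Y=1) weight 1/24
Group by Z:
  weight(Z=1) = 1/10
  weight(Z=2) = 1/6
Total weight = 1/10 + 1/6 = 4/15
P(Z=1 | obs) = 1/10 / 4/15 = 3/8
P(Z=2 | obs) = 1/6 / 4/15 = 5/8

P(Z = 2 | obs) = 5/8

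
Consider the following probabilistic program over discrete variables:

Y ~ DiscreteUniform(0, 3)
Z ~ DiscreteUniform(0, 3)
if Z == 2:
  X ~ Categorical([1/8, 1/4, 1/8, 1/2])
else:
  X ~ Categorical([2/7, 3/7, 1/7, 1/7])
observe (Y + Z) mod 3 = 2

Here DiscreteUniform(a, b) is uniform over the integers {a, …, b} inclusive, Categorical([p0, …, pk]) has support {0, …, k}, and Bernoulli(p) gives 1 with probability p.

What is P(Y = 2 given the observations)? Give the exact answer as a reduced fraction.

Enumerate traces; 20 have nonzero weight after conditioning:
  (Y=0, Z=2, X=0) weight 1/128
  (Y=0, Z=2, X=1) weight 1/64
  (Y=0, Z=2, X=2) weight 1/128
  (Y=0, Z=2, X=3) weight 1/32
  (Y=1, Z=1, X=0) weight 1/56
  (Y=1, Z=1, X=1) weight 3/112
  (Y=1, Z=1, X=2) weight 1/112
  (Y=1, Z=1, X=3) weight 1/112
  (Y=2, Z=0, X=0) weight 1/56
  (Y=3, Z=2, X=0) weight 1/128
  … 10 more
Group by Y:
  weight(Y=0) = 1/16
  weight(Y=1) = 1/16
  weight(Y=2) = 1/8
  weight(Y=3) = 1/16
Total weight = 1/16 + 1/16 + 1/8 + 1/16 = 5/16
P(Y=0 | obs) = 1/16 / 5/16 = 1/5
P(Y=1 | obs) = 1/16 / 5/16 = 1/5
P(Y=2 | obs) = 1/8 / 5/16 = 2/5
P(Y=3 | obs) = 1/16 / 5/16 = 1/5

P(Y = 2 | obs) = 2/5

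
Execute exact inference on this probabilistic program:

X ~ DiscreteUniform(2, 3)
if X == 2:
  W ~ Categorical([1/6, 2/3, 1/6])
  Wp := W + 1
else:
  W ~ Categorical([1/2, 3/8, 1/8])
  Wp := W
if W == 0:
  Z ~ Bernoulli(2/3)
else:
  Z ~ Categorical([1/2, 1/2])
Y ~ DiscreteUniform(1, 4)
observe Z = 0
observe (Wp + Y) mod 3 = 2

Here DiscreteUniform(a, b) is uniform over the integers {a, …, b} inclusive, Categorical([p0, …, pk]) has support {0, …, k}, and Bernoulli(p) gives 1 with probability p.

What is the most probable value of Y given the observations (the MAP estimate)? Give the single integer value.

argmax_v P(Y = v | obs) = 3

Enumerate traces; 8 have nonzero weight after conditioning:
  (X=2, W=0, Z=0, Y=1) weight 1/144
  (X=2, W=0, Z=0, Y=4) weight 1/144
  (X=2, W=1, Z=0, Y=3) weight 1/24
  (X=2, W=2, Z=0, Y=2) weight 1/96
  (X=3, W=0, Z=0, Y=2) weight 1/48
  (X=3, W=1, Z=0, Y=1) weight 3/128
  (X=3, W=1, Z=0, Y=4) weight 3/128
  (X=3, W=2, Z=0, Y=3) weight 1/128
Group by Y:
  weight(Y=1) = 35/1152
  weight(Y=2) = 1/32
  weight(Y=3) = 19/384
  weight(Y=4) = 35/1152
Total weight = 35/1152 + 1/32 + 19/384 + 35/1152 = 163/1152
P(Y=1 | obs) = 35/1152 / 163/1152 = 35/163
P(Y=2 | obs) = 1/32 / 163/1152 = 36/163
P(Y=3 | obs) = 19/384 / 163/1152 = 57/163
P(Y=4 | obs) = 35/1152 / 163/1152 = 35/163
argmax = 3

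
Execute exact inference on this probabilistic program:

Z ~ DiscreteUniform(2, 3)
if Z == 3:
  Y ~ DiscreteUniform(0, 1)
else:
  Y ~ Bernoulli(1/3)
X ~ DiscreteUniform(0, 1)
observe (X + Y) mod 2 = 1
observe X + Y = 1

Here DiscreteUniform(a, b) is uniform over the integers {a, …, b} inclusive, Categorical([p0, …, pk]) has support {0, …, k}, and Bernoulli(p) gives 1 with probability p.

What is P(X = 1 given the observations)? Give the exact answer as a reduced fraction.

Enumerate traces; 4 have nonzero weight after conditioning:
  (Z=2, Y=0, X=1) weight 1/6
  (Z=2, Y=1, X=0) weight 1/12
  (Z=3, Y=0, X=1) weight 1/8
  (Z=3, Y=1, X=0) weight 1/8
Group by X:
  weight(X=0) = 5/24
  weight(X=1) = 7/24
Total weight = 5/24 + 7/24 = 1/2
P(X=0 | obs) = 5/24 / 1/2 = 5/12
P(X=1 | obs) = 7/24 / 1/2 = 7/12

P(X = 1 | obs) = 7/12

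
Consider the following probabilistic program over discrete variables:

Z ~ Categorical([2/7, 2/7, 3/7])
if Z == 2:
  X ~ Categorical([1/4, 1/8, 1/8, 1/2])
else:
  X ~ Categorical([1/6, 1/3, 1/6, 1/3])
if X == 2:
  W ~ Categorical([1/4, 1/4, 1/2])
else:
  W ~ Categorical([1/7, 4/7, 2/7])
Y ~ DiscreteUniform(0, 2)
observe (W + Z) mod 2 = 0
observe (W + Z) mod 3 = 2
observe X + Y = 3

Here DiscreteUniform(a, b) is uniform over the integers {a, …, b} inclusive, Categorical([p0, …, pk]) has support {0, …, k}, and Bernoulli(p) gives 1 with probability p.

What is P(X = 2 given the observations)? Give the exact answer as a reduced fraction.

P(X = 2 | obs) = 77/393

Enumerate traces; 9 have nonzero weight after conditioning:
  (Z=0, X=1, W=2, Y=2) weight 4/441
  (Z=0, X=2, W=2, Y=1) weight 1/126
  (Z=0, X=3, W=2, Y=0) weight 4/441
  (Z=1, X=1, W=1, Y=2) weight 8/441
  (Z=1, X=2, W=1, Y=1) weight 1/252
  (Z=1, X=3, W=1, Y=0) weight 8/441
  (Z=2, X=1, W=0, Y=2) weight 1/392
  (Z=2, X=2, W=0, Y=1) weight 1/224
  … 1 more
Group by X:
  weight(X=1) = 5/168
  weight(X=2) = 11/672
  weight(X=3) = 11/294
Total weight = 5/168 + 11/672 + 11/294 = 131/1568
P(X=1 | obs) = 5/168 / 131/1568 = 140/393
P(X=2 | obs) = 11/672 / 131/1568 = 77/393
P(X=3 | obs) = 11/294 / 131/1568 = 176/393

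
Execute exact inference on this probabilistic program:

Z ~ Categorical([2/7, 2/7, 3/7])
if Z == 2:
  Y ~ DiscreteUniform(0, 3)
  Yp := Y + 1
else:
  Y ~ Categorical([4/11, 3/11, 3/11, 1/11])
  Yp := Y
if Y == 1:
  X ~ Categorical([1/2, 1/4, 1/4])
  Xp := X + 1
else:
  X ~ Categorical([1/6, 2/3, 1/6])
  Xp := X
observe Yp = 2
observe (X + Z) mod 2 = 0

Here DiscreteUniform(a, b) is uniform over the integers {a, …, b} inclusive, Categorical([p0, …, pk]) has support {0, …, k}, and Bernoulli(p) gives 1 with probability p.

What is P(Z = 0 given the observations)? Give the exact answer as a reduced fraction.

P(Z = 0 | obs) = 32/195

Enumerate traces; 5 have nonzero weight after conditioning:
  (Z=0, Y=2, X=0) weight 1/77
  (Z=0, Y=2, X=2) weight 1/77
  (Z=1, Y=2, X=1) weight 4/77
  (Z=2, Y=1, X=0) weight 3/56
  (Z=2, Y=1, X=2) weight 3/112
Group by Z:
  weight(Z=0) = 2/77
  weight(Z=1) = 4/77
  weight(Z=2) = 9/112
Total weight = 2/77 + 4/77 + 9/112 = 195/1232
P(Z=0 | obs) = 2/77 / 195/1232 = 32/195
P(Z=1 | obs) = 4/77 / 195/1232 = 64/195
P(Z=2 | obs) = 9/112 / 195/1232 = 33/65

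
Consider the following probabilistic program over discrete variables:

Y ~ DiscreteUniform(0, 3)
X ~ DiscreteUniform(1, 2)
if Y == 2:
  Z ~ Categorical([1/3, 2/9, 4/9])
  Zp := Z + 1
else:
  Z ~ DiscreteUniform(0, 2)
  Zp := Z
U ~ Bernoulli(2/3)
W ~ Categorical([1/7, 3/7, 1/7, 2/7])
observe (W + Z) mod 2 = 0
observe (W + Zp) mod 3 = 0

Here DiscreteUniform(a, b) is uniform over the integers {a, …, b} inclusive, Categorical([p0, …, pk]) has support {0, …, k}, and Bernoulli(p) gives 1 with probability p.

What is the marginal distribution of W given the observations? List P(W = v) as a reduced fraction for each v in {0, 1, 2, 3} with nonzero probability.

Enumerate traces; 24 have nonzero weight after conditioning:
  (Y=0, X=1, Z=0, U=0, W=0) weight 1/504
  (Y=0, X=1, Z=0, U=1, W=0) weight 1/252
  (Y=0, X=2, Z=0, U=0, W=0) weight 1/504
  (Y=0, X=2, Z=0, U=1, W=0) weight 1/252
  (Y=1, X=1, Z=0, U=0, W=0) weight 1/504
  (Y=1, X=1, Z=0, U=1, W=0) weight 1/252
  (Y=1, X=2, Z=0, U=0, W=0) weight 1/504
  (Y=1, X=2, Z=0, U=1, W=0) weight 1/252
  (Y=2, X=1, Z=0, U=0, W=2) weight 1/504
  (Y=2, X=1, Z=1, U=0, W=1) weight 1/252
  … 14 more
Group by W:
  weight(W=0) = 13/252
  weight(W=1) = 1/42
  weight(W=2) = 1/84
Total weight = 13/252 + 1/42 + 1/84 = 11/126
P(W=0 | obs) = 13/252 / 11/126 = 13/22
P(W=1 | obs) = 1/42 / 11/126 = 3/11
P(W=2 | obs) = 1/84 / 11/126 = 3/22

P(W=0) = 13/22, P(W=1) = 3/11, P(W=2) = 3/22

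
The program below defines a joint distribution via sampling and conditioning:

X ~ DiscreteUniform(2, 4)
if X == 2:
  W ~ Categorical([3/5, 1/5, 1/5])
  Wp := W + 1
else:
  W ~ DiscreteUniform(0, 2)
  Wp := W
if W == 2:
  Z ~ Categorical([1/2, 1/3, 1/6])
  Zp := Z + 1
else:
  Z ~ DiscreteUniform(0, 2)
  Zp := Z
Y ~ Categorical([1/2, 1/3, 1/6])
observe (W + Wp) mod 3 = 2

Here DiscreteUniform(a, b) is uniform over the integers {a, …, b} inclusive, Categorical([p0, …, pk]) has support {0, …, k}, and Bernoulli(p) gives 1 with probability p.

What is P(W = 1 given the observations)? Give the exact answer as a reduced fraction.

P(W = 1 | obs) = 10/13

Enumerate traces; 27 have nonzero weight after conditioning:
  (X=2, W=2, Z=0, Y=0) weight 1/60
  (X=2, W=2, Z=0, Y=1) weight 1/90
  (X=2, W=2, Z=0, Y=2) weight 1/180
  (X=2, W=2, Z=1, Y=0) weight 1/90
  (X=2, W=2, Z=1, Y=1) weight 1/135
  (X=2, W=2, Z=1, Y=2) weight 1/270
  (X=2, W=2, Z=2, Y=0) weight 1/180
  (X=2, W=2, Z=2, Y=1) weight 1/270
  (X=3, W=1, Z=0, Y=0) weight 1/54
  … 18 more
Group by W:
  weight(W=1) = 2/9
  weight(W=2) = 1/15
Total weight = 2/9 + 1/15 = 13/45
P(W=1 | obs) = 2/9 / 13/45 = 10/13
P(W=2 | obs) = 1/15 / 13/45 = 3/13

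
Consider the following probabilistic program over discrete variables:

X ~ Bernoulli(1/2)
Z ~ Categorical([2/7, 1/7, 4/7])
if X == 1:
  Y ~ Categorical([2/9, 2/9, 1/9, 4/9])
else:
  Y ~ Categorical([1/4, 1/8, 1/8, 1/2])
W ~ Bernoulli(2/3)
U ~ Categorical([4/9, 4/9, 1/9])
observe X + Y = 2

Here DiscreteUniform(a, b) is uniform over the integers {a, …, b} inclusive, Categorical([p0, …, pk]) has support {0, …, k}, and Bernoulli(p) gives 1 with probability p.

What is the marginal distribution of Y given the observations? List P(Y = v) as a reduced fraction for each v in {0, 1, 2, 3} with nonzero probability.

Enumerate traces; 36 have nonzero weight after conditioning:
  (X=0, Z=0, Y=2, W=0, U=0) weight 1/378
  (X=0, Z=0, Y=2, W=0, U=1) weight 1/378
  (X=0, Z=0, Y=2, W=0, U=2) weight 1/1512
  (X=0, Z=0, Y=2, W=1, U=0) weight 1/189
  (X=0, Z=0, Y=2, W=1, U=1) weight 1/189
  (X=0, Z=0, Y=2, W=1, U=2) weight 1/756
  (X=0, Z=1, Y=2, W=0, U=0) weight 1/756
  (X=0, Z=1, Y=2, W=0, U=1) weight 1/756
  (X=1, Z=0, Y=1, W=0, U=0) weight 8/1701
  … 27 more
Group by Y:
  weight(Y=1) = 1/9
  weight(Y=2) = 1/16
Total weight = 1/9 + 1/16 = 25/144
P(Y=1 | obs) = 1/9 / 25/144 = 16/25
P(Y=2 | obs) = 1/16 / 25/144 = 9/25

P(Y=1) = 16/25, P(Y=2) = 9/25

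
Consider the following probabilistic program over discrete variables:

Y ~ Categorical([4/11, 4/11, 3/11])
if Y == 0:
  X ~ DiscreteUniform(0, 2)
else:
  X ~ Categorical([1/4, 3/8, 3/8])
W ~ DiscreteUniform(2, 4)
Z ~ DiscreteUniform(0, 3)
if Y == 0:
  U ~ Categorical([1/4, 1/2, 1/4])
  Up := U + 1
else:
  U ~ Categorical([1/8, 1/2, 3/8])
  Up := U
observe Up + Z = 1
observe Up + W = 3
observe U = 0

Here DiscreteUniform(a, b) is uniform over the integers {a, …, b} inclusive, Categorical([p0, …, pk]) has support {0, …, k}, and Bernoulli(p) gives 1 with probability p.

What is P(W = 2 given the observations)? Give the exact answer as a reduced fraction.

Enumerate traces; 9 have nonzero weight after conditioning:
  (Y=0, X=0, W=2, Z=0, U=0) weight 1/396
  (Y=0, X=1, W=2, Z=0, U=0) weight 1/396
  (Y=0, X=2, W=2, Z=0, U=0) weight 1/396
  (Y=1, X=0, W=3, Z=1, U=0) weight 1/1056
  (Y=1, X=1, W=3, Z=1, U=0) weight 1/704
  (Y=1, X=2, W=3, Z=1, U=0) weight 1/704
  (Y=2, X=0, W=3, Z=1, U=0) weight 1/1408
  (Y=2, X=1, W=3, Z=1, U=0) weight 3/2816
  … 1 more
Group by W:
  weight(W=2) = 1/132
  weight(W=3) = 7/1056
Total weight = 1/132 + 7/1056 = 5/352
P(W=2 | obs) = 1/132 / 5/352 = 8/15
P(W=3 | obs) = 7/1056 / 5/352 = 7/15

P(W = 2 | obs) = 8/15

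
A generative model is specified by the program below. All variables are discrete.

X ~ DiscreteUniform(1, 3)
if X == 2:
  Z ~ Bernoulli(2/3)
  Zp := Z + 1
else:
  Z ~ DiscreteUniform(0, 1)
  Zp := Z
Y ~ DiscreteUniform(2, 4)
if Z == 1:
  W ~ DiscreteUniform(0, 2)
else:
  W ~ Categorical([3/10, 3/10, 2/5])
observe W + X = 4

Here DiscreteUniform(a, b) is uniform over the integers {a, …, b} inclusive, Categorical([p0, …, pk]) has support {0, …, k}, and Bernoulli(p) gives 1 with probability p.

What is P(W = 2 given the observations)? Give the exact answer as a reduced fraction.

P(W = 2 | obs) = 64/121

Enumerate traces; 12 have nonzero weight after conditioning:
  (X=2, Z=0, Y=2, W=2) weight 2/135
  (X=2, Z=0, Y=3, W=2) weight 2/135
  (X=2, Z=0, Y=4, W=2) weight 2/135
  (X=2, Z=1, Y=2, W=2) weight 2/81
  (X=2, Z=1, Y=3, W=2) weight 2/81
  (X=2, Z=1, Y=4, W=2) weight 2/81
  (X=3, Z=0, Y=2, W=1) weight 1/60
  (X=3, Z=0, Y=3, W=1) weight 1/60
  … 4 more
Group by W:
  weight(W=1) = 19/180
  weight(W=2) = 16/135
Total weight = 19/180 + 16/135 = 121/540
P(W=1 | obs) = 19/180 / 121/540 = 57/121
P(W=2 | obs) = 16/135 / 121/540 = 64/121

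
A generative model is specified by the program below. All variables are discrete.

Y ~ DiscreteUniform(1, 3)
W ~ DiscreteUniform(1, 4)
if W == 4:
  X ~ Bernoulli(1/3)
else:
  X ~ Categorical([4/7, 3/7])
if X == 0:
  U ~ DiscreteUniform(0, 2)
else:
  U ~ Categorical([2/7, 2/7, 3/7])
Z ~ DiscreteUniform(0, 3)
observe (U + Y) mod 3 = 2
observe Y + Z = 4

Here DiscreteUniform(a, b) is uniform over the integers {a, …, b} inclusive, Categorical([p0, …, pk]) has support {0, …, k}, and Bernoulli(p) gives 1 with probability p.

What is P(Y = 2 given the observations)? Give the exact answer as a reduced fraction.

P(Y = 2 | obs) = 277/882

Enumerate traces; 24 have nonzero weight after conditioning:
  (Y=1, W=1, X=0, U=1, Z=3) weight 1/252
  (Y=1, W=1, X=1, U=1, Z=3) weight 1/392
  (Y=1, W=2, X=0, U=1, Z=3) weight 1/252
  (Y=1, W=2, X=1, U=1, Z=3) weight 1/392
  (Y=1, W=3, X=0, U=1, Z=3) weight 1/252
  (Y=1, W=3, X=1, U=1, Z=3) weight 1/392
  (Y=1, W=4, X=0, U=1, Z=3) weight 1/216
  (Y=1, W=4, X=1, U=1, Z=3) weight 1/504
  (Y=2, W=1, X=0, U=0, Z=2) weight 1/252
  (Y=3, W=1, X=0, U=2, Z=1) weight 1/252
  … 14 more
Group by Y:
  weight(Y=1) = 277/10584
  weight(Y=2) = 277/10584
  weight(Y=3) = 41/1323
Total weight = 277/10584 + 277/10584 + 41/1323 = 1/12
P(Y=1 | obs) = 277/10584 / 1/12 = 277/882
P(Y=2 | obs) = 277/10584 / 1/12 = 277/882
P(Y=3 | obs) = 41/1323 / 1/12 = 164/441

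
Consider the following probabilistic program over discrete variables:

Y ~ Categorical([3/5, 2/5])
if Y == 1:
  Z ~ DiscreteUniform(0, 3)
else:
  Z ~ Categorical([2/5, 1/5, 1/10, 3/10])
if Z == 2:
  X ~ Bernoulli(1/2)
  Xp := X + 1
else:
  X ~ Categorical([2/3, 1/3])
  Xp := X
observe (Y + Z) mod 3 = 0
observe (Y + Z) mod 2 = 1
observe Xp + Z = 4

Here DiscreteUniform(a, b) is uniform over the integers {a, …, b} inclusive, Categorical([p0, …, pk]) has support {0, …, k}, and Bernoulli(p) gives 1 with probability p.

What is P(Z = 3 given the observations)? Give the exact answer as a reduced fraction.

P(Z = 3 | obs) = 6/11

Enumerate traces; 2 have nonzero weight after conditioning:
  (Y=0, Z=3, X=1) weight 3/50
  (Y=1, Z=2, X=1) weight 1/20
Group by Z:
  weight(Z=2) = 1/20
  weight(Z=3) = 3/50
Total weight = 1/20 + 3/50 = 11/100
P(Z=2 | obs) = 1/20 / 11/100 = 5/11
P(Z=3 | obs) = 3/50 / 11/100 = 6/11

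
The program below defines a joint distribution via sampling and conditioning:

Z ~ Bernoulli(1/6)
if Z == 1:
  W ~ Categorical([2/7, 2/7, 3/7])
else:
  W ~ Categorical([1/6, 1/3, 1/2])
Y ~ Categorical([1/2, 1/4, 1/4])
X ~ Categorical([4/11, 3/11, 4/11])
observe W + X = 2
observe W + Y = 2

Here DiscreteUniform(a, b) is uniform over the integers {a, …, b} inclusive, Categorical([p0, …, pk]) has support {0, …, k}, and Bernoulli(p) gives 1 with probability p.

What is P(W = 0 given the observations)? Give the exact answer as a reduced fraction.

P(W = 0 | obs) = 94/709

Enumerate traces; 6 have nonzero weight after conditioning:
  (Z=0, W=0, Y=2, X=2) weight 5/396
  (Z=0, W=1, Y=1, X=1) weight 5/264
  (Z=0, W=2, Y=0, X=0) weight 5/66
  (Z=1, W=0, Y=2, X=2) weight 1/231
  (Z=1, W=1, Y=1, X=1) weight 1/308
  (Z=1, W=2, Y=0, X=0) weight 1/77
Group by W:
  weight(W=0) = 47/2772
  weight(W=1) = 41/1848
  weight(W=2) = 41/462
Total weight = 47/2772 + 41/1848 + 41/462 = 709/5544
P(W=0 | obs) = 47/2772 / 709/5544 = 94/709
P(W=1 | obs) = 41/1848 / 709/5544 = 123/709
P(W=2 | obs) = 41/462 / 709/5544 = 492/709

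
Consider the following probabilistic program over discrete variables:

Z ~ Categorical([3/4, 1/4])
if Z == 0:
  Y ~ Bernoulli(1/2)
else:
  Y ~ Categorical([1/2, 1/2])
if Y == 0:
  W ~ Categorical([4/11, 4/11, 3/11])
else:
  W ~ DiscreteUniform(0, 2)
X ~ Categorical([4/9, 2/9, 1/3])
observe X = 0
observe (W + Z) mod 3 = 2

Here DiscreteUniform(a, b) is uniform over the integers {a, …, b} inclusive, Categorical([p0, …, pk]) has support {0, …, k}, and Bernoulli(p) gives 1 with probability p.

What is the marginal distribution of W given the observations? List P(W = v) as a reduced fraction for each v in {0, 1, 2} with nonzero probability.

P(W=1) = 23/83, P(W=2) = 60/83

Enumerate traces; 4 have nonzero weight after conditioning:
  (Z=0, Y=0, W=2, X=0) weight 1/22
  (Z=0, Y=1, W=2, X=0) weight 1/18
  (Z=1, Y=0, W=1, X=0) weight 2/99
  (Z=1, Y=1, W=1, X=0) weight 1/54
Group by W:
  weight(W=1) = 23/594
  weight(W=2) = 10/99
Total weight = 23/594 + 10/99 = 83/594
P(W=1 | obs) = 23/594 / 83/594 = 23/83
P(W=2 | obs) = 10/99 / 83/594 = 60/83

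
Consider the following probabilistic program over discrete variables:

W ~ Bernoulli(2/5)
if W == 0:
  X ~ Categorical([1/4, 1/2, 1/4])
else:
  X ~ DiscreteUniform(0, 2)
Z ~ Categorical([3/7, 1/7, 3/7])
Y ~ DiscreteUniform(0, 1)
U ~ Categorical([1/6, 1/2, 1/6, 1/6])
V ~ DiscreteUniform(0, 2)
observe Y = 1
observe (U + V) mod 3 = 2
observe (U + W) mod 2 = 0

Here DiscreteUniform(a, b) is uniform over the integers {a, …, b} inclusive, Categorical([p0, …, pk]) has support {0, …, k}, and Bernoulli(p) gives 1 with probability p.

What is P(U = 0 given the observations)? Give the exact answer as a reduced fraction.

P(U = 0 | obs) = 3/14

Enumerate traces; 36 have nonzero weight after conditioning:
  (W=0, X=0, Z=0, Y=1, U=0, V=2) weight 1/560
  (W=0, X=0, Z=0, Y=1, U=2, V=0) weight 1/560
  (W=0, X=0, Z=1, Y=1, U=0, V=2) weight 1/1680
  (W=0, X=0, Z=1, Y=1, U=2, V=0) weight 1/1680
  (W=0, X=0, Z=2, Y=1, U=0, V=2) weight 1/560
  (W=0, X=0, Z=2, Y=1, U=2, V=0) weight 1/560
  (W=0, X=1, Z=0, Y=1, U=0, V=2) weight 1/280
  (W=0, X=1, Z=0, Y=1, U=2, V=0) weight 1/280
  (W=1, X=0, Z=0, Y=1, U=1, V=1) weight 1/210
  (W=1, X=0, Z=0, Y=1, U=3, V=2) weight 1/630
  … 26 more
Group by U:
  weight(U=0) = 1/60
  weight(U=1) = 1/30
  weight(U=2) = 1/60
  weight(U=3) = 1/90
Total weight = 1/60 + 1/30 + 1/60 + 1/90 = 7/90
P(U=0 | obs) = 1/60 / 7/90 = 3/14
P(U=1 | obs) = 1/30 / 7/90 = 3/7
P(U=2 | obs) = 1/60 / 7/90 = 3/14
P(U=3 | obs) = 1/90 / 7/90 = 1/7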